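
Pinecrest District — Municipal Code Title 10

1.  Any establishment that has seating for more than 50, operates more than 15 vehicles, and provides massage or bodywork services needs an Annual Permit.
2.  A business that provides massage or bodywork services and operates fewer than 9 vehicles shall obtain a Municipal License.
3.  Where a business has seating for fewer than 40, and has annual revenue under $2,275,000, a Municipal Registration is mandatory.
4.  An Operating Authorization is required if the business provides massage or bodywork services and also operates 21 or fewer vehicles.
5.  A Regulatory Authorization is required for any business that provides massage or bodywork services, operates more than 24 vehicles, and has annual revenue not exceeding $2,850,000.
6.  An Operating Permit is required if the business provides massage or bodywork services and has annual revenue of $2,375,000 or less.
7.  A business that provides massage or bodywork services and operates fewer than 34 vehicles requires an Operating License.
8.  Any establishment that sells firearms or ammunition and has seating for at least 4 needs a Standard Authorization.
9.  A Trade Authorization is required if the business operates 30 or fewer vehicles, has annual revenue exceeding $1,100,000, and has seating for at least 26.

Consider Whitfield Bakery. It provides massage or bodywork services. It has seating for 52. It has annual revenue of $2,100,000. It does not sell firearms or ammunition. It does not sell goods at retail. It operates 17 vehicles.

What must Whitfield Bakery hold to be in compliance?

Annual Permit, Operating Authorization, Operating License, Operating Permit, Trade Authorization

1. seating 52 > 50; vehicles 17 > 15; provides massage or bodywork services → Annual Permit required.
2. provides massage or bodywork services; vehicles 17 ≥ 9 → Municipal License not required.
3. seating 52 ≥ 40; revenue $2,100,000 < $2,275,000 → Municipal Registration not required.
4. provides massage or bodywork services; vehicles 17 ≤ 21 → Operating Authorization required.
5. provides massage or bodywork services; vehicles 17 ≤ 24; revenue $2,100,000 ≤ $2,850,000 → Regulatory Authorization not required.
6. provides massage or bodywork services; revenue $2,100,000 ≤ $2,375,000 → Operating Permit required.
7. provides massage or bodywork services; vehicles 17 < 34 → Operating License required.
8. does not sell firearms or ammunition; seating 52 ≥ 4 → Standard Authorization not required.
9. vehicles 17 ≤ 30; revenue $2,100,000 > $1,100,000; seating 52 ≥ 26 → Trade Authorization required.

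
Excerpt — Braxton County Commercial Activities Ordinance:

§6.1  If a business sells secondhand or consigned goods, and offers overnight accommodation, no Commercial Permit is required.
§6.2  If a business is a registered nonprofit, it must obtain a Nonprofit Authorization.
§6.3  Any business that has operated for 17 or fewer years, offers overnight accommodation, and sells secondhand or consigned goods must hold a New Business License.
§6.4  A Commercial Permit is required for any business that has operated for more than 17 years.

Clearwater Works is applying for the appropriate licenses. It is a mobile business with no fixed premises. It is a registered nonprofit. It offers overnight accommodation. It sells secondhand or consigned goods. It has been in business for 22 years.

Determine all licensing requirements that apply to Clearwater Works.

§6.1 sells secondhand or consigned goods; offers overnight accommodation → exempt from Commercial Permit.
§6.2 is a registered nonprofit → Nonprofit Authorization required.
§6.3 years in business 22 > 17; offers overnight accommodation; sells secondhand or consigned goods → New Business License not required.
§6.4 years in business 22 > 17 → Commercial Permit required.

Nonprofit Authorization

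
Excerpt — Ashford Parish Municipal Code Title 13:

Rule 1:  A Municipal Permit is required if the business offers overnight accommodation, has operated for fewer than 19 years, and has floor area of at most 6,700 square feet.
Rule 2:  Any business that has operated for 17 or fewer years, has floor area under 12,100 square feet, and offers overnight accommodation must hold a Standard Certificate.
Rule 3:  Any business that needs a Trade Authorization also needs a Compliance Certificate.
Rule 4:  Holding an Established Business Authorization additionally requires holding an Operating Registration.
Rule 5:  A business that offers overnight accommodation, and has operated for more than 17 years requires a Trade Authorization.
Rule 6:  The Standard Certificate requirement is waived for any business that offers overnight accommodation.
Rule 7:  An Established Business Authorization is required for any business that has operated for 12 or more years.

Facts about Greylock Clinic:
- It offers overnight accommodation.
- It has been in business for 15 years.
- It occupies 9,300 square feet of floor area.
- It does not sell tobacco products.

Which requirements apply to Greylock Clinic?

Established Business Authorization, Operating Registration

Rule 1: offers overnight accommodation; years in business 15 < 19; floor area 9,300 square feet > 6,700 square feet → Municipal Permit not required.
Rule 2: years in business 15 ≤ 17; floor area 9,300 square feet < 12,100 square feet; offers overnight accommodation → Standard Certificate required.
Rule 3: Trade Authorization is not required → no effect.
Rule 4: Established Business Authorization is required → Operating Registration also required.
Rule 5: offers overnight accommodation; years in business 15 ≤ 17 → Trade Authorization not required.
Rule 6: offers overnight accommodation → exempt from Standard Certificate.
Rule 7: years in business 15 ≥ 12 → Established Business Authorization required.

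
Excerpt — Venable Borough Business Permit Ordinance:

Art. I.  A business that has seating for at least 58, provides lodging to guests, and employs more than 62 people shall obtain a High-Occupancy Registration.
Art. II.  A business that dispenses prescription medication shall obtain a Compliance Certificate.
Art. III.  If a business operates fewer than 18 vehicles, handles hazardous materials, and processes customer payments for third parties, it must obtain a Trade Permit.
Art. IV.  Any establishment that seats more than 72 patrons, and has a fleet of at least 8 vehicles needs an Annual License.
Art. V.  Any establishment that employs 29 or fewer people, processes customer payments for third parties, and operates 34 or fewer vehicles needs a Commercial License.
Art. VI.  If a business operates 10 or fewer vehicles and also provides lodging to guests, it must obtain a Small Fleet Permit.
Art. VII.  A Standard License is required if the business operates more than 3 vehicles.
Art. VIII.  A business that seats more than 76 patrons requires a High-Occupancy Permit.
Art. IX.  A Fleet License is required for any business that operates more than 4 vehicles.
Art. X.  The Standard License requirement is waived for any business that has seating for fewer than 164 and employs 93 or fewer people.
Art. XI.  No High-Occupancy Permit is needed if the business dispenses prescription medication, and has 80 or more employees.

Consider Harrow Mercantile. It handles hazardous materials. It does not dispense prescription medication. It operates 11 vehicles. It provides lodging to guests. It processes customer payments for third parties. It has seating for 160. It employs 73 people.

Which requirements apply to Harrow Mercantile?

Art. I. seating 160 ≥ 58; provides lodging to guests; employees 73 > 62 → High-Occupancy Registration required.
Art. II. does not dispense prescription medication → Compliance Certificate not required.
Art. III. vehicles 11 < 18; handles hazardous materials; processes customer payments for third parties → Trade Permit required.
Art. IV. seating 160 > 72; vehicles 11 ≥ 8 → Annual License required.
Art. V. employees 73 > 29; processes customer payments for third parties; vehicles 11 ≤ 34 → Commercial License not required.
Art. VI. vehicles 11 > 10; provides lodging to guests → Small Fleet Permit not required.
Art. VII. vehicles 11 > 3 → Standard License required.
Art. VIII. seating 160 > 76 → High-Occupancy Permit required.
Art. IX. vehicles 11 > 4 → Fleet License required.
Art. X. seating 160 < 164; employees 73 ≤ 93 → exempt from Standard License.
Art. XI. does not dispense prescription medication; employees 73 < 80 → High-Occupancy Permit exemption does not apply.

Annual License, Fleet License, High-Occupancy Permit, High-Occupancy Registration, Trade Permit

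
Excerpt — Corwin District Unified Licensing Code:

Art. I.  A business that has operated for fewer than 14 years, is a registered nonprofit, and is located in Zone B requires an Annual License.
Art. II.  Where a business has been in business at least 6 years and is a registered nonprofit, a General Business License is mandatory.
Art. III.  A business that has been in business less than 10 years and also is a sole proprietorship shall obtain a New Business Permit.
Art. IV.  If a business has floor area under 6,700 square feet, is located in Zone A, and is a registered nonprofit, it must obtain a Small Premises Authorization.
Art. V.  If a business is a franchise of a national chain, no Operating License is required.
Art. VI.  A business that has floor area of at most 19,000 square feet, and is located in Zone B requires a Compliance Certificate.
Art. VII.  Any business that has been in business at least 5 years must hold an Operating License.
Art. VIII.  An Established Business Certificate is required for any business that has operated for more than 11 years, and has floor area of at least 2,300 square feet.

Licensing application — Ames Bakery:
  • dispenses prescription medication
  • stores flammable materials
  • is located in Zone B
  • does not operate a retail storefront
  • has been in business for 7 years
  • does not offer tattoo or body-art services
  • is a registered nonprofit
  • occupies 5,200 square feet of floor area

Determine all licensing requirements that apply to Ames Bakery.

Annual License, Compliance Certificate, General Business License, Operating License

Art. I. years in business 7 < 14; is a registered nonprofit; is located in Zone B → Annual License required.
Art. II. years in business 7 ≥ 6; is a registered nonprofit → General Business License required.
Art. III. years in business 7 < 10; is a registered nonprofit (not: is a sole proprietorship) → New Business Permit not required.
Art. IV. floor area 5,200 square feet < 6,700 square feet; is located in Zone B (not: is located in Zone A); is a registered nonprofit → Small Premises Authorization not required.
Art. V. is a registered nonprofit (not: is a franchise of a national chain) → Operating License exemption does not apply.
Art. VI. floor area 5,200 square feet ≤ 19,000 square feet; is located in Zone B → Compliance Certificate required.
Art. VII. years in business 7 ≥ 5 → Operating License required.
Art. VIII. years in business 7 ≤ 11; floor area 5,200 square feet ≥ 2,300 square feet → Established Business Certificate not required.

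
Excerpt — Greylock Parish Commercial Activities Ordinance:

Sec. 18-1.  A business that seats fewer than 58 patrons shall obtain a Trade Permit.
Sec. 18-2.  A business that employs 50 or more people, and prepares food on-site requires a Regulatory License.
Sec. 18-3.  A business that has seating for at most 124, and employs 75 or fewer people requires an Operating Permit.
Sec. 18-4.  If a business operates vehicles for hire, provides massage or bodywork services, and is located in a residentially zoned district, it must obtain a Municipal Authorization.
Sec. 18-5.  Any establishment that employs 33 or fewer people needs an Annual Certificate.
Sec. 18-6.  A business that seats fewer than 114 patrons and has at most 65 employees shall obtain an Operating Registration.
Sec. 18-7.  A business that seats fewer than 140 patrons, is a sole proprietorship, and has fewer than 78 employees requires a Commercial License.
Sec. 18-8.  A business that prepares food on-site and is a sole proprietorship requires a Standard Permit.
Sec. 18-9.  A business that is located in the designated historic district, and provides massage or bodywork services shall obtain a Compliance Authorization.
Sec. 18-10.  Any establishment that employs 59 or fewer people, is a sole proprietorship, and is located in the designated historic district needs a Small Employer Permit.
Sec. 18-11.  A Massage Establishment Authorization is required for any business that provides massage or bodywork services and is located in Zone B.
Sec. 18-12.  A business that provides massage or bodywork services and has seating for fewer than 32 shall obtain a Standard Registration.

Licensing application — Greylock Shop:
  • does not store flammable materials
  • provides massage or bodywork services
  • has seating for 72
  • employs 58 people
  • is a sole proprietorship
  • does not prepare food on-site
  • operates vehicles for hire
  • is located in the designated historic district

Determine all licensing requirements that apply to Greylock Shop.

Commercial License, Compliance Authorization, Operating Permit, Operating Registration, Small Employer Permit

Sec. 18-1. seating 72 ≥ 58 → Trade Permit not required.
Sec. 18-2. employees 58 ≥ 50; does not prepare food on-site → Regulatory License not required.
Sec. 18-3. seating 72 ≤ 124; employees 58 ≤ 75 → Operating Permit required.
Sec. 18-4. operates vehicles for hire; provides massage or bodywork services; is located in the designated historic district (not: is located in a residentially zoned district) → Municipal Authorization not required.
Sec. 18-5. employees 58 > 33 → Annual Certificate not required.
Sec. 18-6. seating 72 < 114; employees 58 ≤ 65 → Operating Registration required.
Sec. 18-7. seating 72 < 140; is a sole proprietorship; employees 58 < 78 → Commercial License required.
Sec. 18-8. does not prepare food on-site; is a sole proprietorship → Standard Permit not required.
Sec. 18-9. is located in the designated historic district; provides massage or bodywork services → Compliance Authorization required.
Sec. 18-10. employees 58 ≤ 59; is a sole proprietorship; is located in the designated historic district → Small Employer Permit required.
Sec. 18-11. provides massage or bodywork services; is located in the designated historic district (not: is located in Zone B) → Massage Establishment Authorization not required.
Sec. 18-12. provides massage or bodywork services; seating 72 ≥ 32 → Standard Registration not required.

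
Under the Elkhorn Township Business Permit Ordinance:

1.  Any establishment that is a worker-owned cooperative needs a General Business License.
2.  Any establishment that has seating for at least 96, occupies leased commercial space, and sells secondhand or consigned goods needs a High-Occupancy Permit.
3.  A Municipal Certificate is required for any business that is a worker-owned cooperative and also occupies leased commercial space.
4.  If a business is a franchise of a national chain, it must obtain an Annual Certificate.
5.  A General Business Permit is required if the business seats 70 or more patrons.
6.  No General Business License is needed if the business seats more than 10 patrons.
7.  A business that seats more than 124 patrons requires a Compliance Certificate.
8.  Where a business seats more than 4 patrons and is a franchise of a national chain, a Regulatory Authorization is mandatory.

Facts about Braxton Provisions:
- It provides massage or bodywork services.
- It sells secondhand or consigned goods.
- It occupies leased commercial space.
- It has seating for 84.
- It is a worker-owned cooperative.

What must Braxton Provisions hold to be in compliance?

General Business Permit, Municipal Certificate

1. is a worker-owned cooperative → General Business License required.
2. seating 84 < 96; occupies leased commercial space; sells secondhand or consigned goods → High-Occupancy Permit not required.
3. is a worker-owned cooperative; occupies leased commercial space → Municipal Certificate required.
4. is a worker-owned cooperative (not: is a franchise of a national chain) → Annual Certificate not required.
5. seating 84 ≥ 70 → General Business Permit required.
6. seating 84 > 10 → exempt from General Business License.
7. seating 84 ≤ 124 → Compliance Certificate not required.
8. seating 84 > 4; is a worker-owned cooperative (not: is a franchise of a national chain) → Regulatory Authorization not required.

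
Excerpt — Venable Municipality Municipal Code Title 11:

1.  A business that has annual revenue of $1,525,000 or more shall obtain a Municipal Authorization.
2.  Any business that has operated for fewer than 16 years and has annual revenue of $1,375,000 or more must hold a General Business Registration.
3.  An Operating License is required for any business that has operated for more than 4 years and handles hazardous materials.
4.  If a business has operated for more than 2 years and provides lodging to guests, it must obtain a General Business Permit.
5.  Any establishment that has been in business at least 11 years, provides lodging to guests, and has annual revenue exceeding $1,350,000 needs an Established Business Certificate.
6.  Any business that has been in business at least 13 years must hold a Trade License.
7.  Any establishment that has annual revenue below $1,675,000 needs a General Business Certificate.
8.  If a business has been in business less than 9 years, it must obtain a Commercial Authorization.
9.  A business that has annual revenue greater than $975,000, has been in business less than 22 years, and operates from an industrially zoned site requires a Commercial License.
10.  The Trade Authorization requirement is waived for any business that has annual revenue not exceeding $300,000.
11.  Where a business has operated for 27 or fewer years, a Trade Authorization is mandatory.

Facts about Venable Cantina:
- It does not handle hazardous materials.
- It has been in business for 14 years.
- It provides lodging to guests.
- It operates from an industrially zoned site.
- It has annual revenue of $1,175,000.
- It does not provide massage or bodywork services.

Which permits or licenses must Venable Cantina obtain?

Commercial License, General Business Certificate, General Business Permit, Trade Authorization, Trade License

1. revenue $1,175,000 < $1,525,000 → Municipal Authorization not required.
2. years in business 14 < 16; revenue $1,175,000 < $1,375,000 → General Business Registration not required.
3. years in business 14 > 4; does not handle hazardous materials → Operating License not required.
4. years in business 14 > 2; provides lodging to guests → General Business Permit required.
5. years in business 14 ≥ 11; provides lodging to guests; revenue $1,175,000 ≤ $1,350,000 → Established Business Certificate not required.
6. years in business 14 ≥ 13 → Trade License required.
7. revenue $1,175,000 < $1,675,000 → General Business Certificate required.
8. years in business 14 ≥ 9 → Commercial Authorization not required.
9. revenue $1,175,000 > $975,000; years in business 14 < 22; operates from an industrially zoned site → Commercial License required.
10. revenue $1,175,000 > $300,000 → Trade Authorization exemption does not apply.
11. years in business 14 ≤ 27 → Trade Authorization required.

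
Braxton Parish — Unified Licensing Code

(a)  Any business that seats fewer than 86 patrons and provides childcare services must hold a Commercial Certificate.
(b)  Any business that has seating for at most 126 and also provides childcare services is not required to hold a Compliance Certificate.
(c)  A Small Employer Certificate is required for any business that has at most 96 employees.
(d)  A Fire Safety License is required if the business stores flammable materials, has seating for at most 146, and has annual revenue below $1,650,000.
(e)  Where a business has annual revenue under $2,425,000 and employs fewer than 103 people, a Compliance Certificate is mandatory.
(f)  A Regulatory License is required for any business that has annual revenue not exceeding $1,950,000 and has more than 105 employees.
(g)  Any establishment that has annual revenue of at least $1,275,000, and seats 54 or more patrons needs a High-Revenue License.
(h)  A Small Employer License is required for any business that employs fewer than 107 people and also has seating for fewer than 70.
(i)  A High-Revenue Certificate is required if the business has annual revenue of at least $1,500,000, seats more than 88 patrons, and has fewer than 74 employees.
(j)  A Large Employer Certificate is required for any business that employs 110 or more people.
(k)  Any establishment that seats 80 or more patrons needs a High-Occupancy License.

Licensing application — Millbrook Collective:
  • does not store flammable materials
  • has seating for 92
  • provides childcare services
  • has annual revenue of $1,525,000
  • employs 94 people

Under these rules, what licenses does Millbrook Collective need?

High-Occupancy License, High-Revenue License, Small Employer Certificate

(a) seating 92 ≥ 86; provides childcare services → Commercial Certificate not required.
(b) seating 92 ≤ 126; provides childcare services → exempt from Compliance Certificate.
(c) employees 94 ≤ 96 → Small Employer Certificate required.
(d) does not store flammable materials; seating 92 ≤ 146; revenue $1,525,000 < $1,650,000 → Fire Safety License not required.
(e) revenue $1,525,000 < $2,425,000; employees 94 < 103 → Compliance Certificate required.
(f) revenue $1,525,000 ≤ $1,950,000; employees 94 ≤ 105 → Regulatory License not required.
(g) revenue $1,525,000 ≥ $1,275,000; seating 92 ≥ 54 → High-Revenue License required.
(h) employees 94 < 107; seating 92 ≥ 70 → Small Employer License not required.
(i) revenue $1,525,000 ≥ $1,500,000; seating 92 > 88; employees 94 ≥ 74 → High-Revenue Certificate not required.
(j) employees 94 < 110 → Large Employer Certificate not required.
(k) seating 92 ≥ 80 → High-Occupancy License required.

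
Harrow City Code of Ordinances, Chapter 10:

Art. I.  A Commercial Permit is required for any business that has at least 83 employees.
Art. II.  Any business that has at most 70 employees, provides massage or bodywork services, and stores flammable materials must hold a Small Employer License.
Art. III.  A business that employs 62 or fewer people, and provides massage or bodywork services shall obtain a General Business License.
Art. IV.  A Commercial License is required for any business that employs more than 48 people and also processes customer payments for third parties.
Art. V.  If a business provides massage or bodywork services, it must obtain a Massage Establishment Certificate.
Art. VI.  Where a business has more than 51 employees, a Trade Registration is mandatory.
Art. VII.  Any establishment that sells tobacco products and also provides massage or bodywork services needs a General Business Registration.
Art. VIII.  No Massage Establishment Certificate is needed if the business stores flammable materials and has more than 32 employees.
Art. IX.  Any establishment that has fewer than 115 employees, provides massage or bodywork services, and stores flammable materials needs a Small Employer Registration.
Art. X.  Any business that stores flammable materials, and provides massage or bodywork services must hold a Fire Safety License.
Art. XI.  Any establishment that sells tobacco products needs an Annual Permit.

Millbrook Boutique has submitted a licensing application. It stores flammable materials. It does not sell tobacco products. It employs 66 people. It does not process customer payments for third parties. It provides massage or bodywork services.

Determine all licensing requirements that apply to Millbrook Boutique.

Art. I. employees 66 < 83 → Commercial Permit not required.
Art. II. employees 66 ≤ 70; provides massage or bodywork services; stores flammable materials → Small Employer License required.
Art. III. employees 66 > 62; provides massage or bodywork services → General Business License not required.
Art. IV. employees 66 > 48; does not process customer payments for third parties → Commercial License not required.
Art. V. provides massage or bodywork services → Massage Establishment Certificate required.
Art. VI. employees 66 > 51 → Trade Registration required.
Art. VII. does not sell tobacco products; provides massage or bodywork services → General Business Registration not required.
Art. VIII. stores flammable materials; employees 66 > 32 → exempt from Massage Establishment Certificate.
Art. IX. employees 66 < 115; provides massage or bodywork services; stores flammable materials → Small Employer Registration required.
Art. X. stores flammable materials; provides massage or bodywork services → Fire Safety License required.
Art. XI. does not sell tobacco products → Annual Permit not required.

Fire Safety License, Small Employer License, Small Employer Registration, Trade Registration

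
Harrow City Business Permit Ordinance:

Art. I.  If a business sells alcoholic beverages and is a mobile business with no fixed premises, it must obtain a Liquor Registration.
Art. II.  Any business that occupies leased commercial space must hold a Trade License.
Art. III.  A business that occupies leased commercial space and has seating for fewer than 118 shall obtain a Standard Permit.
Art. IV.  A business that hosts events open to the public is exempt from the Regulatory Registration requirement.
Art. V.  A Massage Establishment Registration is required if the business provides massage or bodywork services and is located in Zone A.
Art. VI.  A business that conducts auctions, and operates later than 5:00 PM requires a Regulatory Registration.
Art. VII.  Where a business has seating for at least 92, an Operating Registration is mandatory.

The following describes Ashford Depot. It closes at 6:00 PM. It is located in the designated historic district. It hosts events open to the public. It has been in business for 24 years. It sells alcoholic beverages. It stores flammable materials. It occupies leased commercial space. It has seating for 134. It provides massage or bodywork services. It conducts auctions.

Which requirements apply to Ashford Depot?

Operating Registration, Trade License

Art. I. sells alcoholic beverages; occupies leased commercial space (not: is a mobile business with no fixed premises) → Liquor Registration not required.
Art. II. occupies leased commercial space → Trade License required.
Art. III. occupies leased commercial space; seating 134 ≥ 118 → Standard Permit not required.
Art. IV. hosts events open to the public → exempt from Regulatory Registration.
Art. V. provides massage or bodywork services; is located in the designated historic district (not: is located in Zone A) → Massage Establishment Registration not required.
Art. VI. conducts auctions; closes 6:00 PM, after 5:00 PM → Regulatory Registration required.
Art. VII. seating 134 ≥ 92 → Operating Registration required.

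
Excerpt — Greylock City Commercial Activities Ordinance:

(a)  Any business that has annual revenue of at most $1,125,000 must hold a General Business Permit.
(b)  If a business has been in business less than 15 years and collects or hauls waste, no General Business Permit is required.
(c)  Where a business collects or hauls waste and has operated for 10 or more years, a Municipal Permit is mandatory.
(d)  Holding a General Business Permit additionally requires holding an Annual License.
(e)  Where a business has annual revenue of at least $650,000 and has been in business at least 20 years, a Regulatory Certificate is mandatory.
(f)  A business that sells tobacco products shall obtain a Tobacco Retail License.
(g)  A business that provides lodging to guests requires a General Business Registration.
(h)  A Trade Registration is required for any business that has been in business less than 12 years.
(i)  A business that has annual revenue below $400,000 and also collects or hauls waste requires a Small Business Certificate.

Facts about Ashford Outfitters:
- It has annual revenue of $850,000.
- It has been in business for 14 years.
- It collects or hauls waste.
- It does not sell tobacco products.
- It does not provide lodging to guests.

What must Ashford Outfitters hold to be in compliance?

Municipal Permit

(a) revenue $850,000 ≤ $1,125,000 → General Business Permit required.
(b) years in business 14 < 15; collects or hauls waste → exempt from General Business Permit.
(c) collects or hauls waste; years in business 14 ≥ 10 → Municipal Permit required.
(d) General Business Permit is not required → no effect.
(e) revenue $850,000 ≥ $650,000; years in business 14 < 20 → Regulatory Certificate not required.
(f) does not sell tobacco products → Tobacco Retail License not required.
(g) does not provide lodging to guests → General Business Registration not required.
(h) years in business 14 ≥ 12 → Trade Registration not required.
(i) revenue $850,000 ≥ $400,000; collects or hauls waste → Small Business Certificate not required.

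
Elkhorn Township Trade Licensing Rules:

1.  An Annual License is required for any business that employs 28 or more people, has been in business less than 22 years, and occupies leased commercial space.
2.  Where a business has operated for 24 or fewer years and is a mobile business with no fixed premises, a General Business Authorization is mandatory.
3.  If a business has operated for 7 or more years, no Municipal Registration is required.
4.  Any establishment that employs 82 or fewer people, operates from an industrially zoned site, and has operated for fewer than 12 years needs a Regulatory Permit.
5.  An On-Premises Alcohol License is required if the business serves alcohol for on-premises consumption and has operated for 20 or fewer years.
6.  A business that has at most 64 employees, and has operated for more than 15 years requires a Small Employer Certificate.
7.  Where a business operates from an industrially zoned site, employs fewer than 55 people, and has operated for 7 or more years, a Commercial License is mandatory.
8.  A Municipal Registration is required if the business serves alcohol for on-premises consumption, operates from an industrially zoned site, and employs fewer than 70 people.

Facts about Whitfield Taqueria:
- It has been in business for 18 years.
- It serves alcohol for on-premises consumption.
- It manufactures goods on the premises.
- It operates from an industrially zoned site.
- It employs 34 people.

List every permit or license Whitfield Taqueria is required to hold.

1. employees 34 ≥ 28; years in business 18 < 22; operates from an industrially zoned site (not: occupies leased commercial space) → Annual License not required.
2. years in business 18 ≤ 24; operates from an industrially zoned site (not: is a mobile business with no fixed premises) → General Business Authorization not required.
3. years in business 18 ≥ 7 → exempt from Municipal Registration.
4. employees 34 ≤ 82; operates from an industrially zoned site; years in business 18 ≥ 12 → Regulatory Permit not required.
5. serves alcohol for on-premises consumption; years in business 18 ≤ 20 → On-Premises Alcohol License required.
6. employees 34 ≤ 64; years in business 18 > 15 → Small Employer Certificate required.
7. operates from an industrially zoned site; employees 34 < 55; years in business 18 ≥ 7 → Commercial License required.
8. serves alcohol for on-premises consumption; operates from an industrially zoned site; employees 34 < 70 → Municipal Registration required.

Commercial License, On-Premises Alcohol License, Small Employer Certificate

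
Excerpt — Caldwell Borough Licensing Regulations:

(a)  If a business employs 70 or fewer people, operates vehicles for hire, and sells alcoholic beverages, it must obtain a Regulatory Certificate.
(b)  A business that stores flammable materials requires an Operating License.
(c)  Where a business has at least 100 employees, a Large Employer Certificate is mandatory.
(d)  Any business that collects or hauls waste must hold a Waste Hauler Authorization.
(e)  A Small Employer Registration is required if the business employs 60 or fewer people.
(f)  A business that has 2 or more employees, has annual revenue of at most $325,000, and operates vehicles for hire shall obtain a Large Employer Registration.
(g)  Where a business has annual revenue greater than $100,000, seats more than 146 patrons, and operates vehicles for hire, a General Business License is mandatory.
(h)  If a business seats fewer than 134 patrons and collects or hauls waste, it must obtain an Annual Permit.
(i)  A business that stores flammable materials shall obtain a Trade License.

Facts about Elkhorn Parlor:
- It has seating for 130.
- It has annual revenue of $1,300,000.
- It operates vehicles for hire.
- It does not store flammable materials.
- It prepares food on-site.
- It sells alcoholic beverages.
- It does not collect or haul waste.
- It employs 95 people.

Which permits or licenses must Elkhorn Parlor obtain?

None

(a) employees 95 > 70; operates vehicles for hire; sells alcoholic beverages → Regulatory Certificate not required.
(b) does not store flammable materials → Operating License not required.
(c) employees 95 < 100 → Large Employer Certificate not required.
(d) does not collect or haul waste → Waste Hauler Authorization not required.
(e) employees 95 > 60 → Small Employer Registration not required.
(f) employees 95 ≥ 2; revenue $1,300,000 > $325,000; operates vehicles for hire → Large Employer Registration not required.
(g) revenue $1,300,000 > $100,000; seating 130 ≤ 146; operates vehicles for hire → General Business License not required.
(h) seating 130 < 134; does not collect or haul waste → Annual Permit not required.
(i) does not store flammable materials → Trade License not required.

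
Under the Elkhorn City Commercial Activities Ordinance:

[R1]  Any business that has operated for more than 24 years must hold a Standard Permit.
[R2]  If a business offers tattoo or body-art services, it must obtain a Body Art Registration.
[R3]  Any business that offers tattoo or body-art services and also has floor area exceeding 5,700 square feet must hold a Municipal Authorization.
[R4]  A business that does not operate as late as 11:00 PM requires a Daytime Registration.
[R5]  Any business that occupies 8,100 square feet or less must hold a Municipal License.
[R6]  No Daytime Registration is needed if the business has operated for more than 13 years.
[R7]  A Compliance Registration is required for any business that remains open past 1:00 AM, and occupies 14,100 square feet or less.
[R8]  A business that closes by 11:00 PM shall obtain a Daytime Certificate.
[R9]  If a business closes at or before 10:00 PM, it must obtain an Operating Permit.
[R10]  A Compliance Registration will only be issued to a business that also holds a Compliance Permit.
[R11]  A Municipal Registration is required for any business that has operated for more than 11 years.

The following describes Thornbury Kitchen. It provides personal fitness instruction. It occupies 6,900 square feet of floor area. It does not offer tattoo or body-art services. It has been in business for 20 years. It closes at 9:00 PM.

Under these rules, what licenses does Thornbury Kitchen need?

[R1] years in business 20 ≤ 24 → Standard Permit not required.
[R2] does not offer tattoo or body-art services → Body Art Registration not required.
[R3] does not offer tattoo or body-art services; floor area 6,900 square feet > 5,700 square feet → Municipal Authorization not required.
[R4] closes 9:00 PM, at/before 11:00 PM → Daytime Registration required.
[R5] floor area 6,900 square feet ≤ 8,100 square feet → Municipal License required.
[R6] years in business 20 > 13 → exempt from Daytime Registration.
[R7] closes 9:00 PM, at/before 1:00 AM; floor area 6,900 square feet ≤ 14,100 square feet → Compliance Registration not required.
[R8] closes 9:00 PM, at/before 11:00 PM → Daytime Certificate required.
[R9] closes 9:00 PM, at/before 10:00 PM → Operating Permit required.
[R10] Compliance Registration is not required → no effect.
[R11] years in business 20 > 11 → Municipal Registration required.

Daytime Certificate, Municipal License, Municipal Registration, Operating Permit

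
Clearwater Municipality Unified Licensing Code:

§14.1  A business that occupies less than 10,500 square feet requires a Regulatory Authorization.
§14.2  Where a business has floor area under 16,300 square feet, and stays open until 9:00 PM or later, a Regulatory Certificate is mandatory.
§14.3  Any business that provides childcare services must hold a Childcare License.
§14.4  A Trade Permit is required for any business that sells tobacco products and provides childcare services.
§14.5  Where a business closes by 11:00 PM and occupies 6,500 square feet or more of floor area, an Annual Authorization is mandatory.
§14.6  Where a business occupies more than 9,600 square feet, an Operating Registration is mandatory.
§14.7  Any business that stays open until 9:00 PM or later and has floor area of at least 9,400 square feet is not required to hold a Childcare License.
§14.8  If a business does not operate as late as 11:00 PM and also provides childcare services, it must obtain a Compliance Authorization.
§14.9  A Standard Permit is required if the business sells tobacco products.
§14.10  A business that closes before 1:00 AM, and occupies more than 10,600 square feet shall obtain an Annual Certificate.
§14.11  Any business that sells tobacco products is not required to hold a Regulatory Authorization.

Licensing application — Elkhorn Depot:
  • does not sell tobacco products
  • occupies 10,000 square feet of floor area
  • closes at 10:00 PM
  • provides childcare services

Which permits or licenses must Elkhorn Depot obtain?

Annual Authorization, Compliance Authorization, Operating Registration, Regulatory Authorization, Regulatory Certificate

§14.1 floor area 10,000 square feet < 10,500 square feet → Regulatory Authorization required.
§14.2 floor area 10,000 square feet < 16,300 square feet; closes 10:00 PM, after 9:00 PM → Regulatory Certificate required.
§14.3 provides childcare services → Childcare License required.
§14.4 does not sell tobacco products; provides childcare services → Trade Permit not required.
§14.5 closes 10:00 PM, at/before 11:00 PM; floor area 10,000 square feet ≥ 6,500 square feet → Annual Authorization required.
§14.6 floor area 10,000 square feet > 9,600 square feet → Operating Registration required.
§14.7 closes 10:00 PM, after 9:00 PM; floor area 10,000 square feet ≥ 9,400 square feet → exempt from Childcare License.
§14.8 closes 10:00 PM, at/before 11:00 PM; provides childcare services → Compliance Authorization required.
§14.9 does not sell tobacco products → Standard Permit not required.
§14.10 closes 10:00 PM, at/before 1:00 AM; floor area 10,000 square feet ≤ 10,600 square feet → Annual Certificate not required.
§14.11 does not sell tobacco products → Regulatory Authorization exemption does not apply.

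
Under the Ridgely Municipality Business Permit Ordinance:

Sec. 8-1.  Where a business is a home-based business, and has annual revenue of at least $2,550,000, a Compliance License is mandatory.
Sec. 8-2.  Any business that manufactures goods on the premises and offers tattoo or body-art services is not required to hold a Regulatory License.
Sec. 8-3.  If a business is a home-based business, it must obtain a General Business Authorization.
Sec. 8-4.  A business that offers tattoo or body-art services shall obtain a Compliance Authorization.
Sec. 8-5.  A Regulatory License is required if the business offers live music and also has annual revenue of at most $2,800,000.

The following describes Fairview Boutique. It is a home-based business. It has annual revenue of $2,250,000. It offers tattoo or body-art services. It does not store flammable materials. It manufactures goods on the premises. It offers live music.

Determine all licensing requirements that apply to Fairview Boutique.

Compliance Authorization, General Business Authorization

Sec. 8-1. is a home-based business; revenue $2,250,000 < $2,550,000 → Compliance License not required.
Sec. 8-2. manufactures goods on the premises; offers tattoo or body-art services → exempt from Regulatory License.
Sec. 8-3. is a home-based business → General Business Authorization required.
Sec. 8-4. offers tattoo or body-art services → Compliance Authorization required.
Sec. 8-5. offers live music; revenue $2,250,000 ≤ $2,800,000 → Regulatory License required.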